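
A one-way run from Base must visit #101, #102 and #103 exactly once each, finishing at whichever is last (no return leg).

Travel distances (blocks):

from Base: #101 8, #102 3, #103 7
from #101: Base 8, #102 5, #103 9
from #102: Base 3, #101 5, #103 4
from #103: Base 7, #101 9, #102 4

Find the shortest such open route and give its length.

There are 3! = 6 possible orderings.
Base→#101→#102→#103: 8+5+4 = 17
Base→#101→#103→#102: 8+9+4 = 21
Base→#102→#101→#103: 3+5+9 = 17
Base→#102→#103→#101: 3+4+9 = 16
Base→#103→#101→#102: 7+9+5 = 21
Base→#103→#102→#101: 7+4+5 = 16
The minimum is 16.
One shortest path: Base → #102 → #103 → #101.

16 blocks — the minimum one-way total.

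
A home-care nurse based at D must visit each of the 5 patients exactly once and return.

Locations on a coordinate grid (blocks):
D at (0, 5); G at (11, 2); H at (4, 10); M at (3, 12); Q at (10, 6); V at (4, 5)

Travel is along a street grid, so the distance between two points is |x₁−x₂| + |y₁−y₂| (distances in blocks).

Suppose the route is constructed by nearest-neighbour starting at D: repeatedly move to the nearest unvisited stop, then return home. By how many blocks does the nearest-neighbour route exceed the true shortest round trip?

Excess over optimum: 2 blocks.

From D: V=4, H=9, M=10, Q=11, G=14 → choose V (4).
From V: H=5, Q=7, M=8, G=10 → choose H (5).
From H: M=3, Q=10, G=15 → choose M (3).
From M: Q=13, G=18 → choose Q (13).
From Q: G=5 → choose G (5).
NN route D → V → H → M → Q → G → D costs 44.
Optimal: D → M → H → Q → G → V → D costs 42 (by enumerating all 60 distinct tours).
Excess = 44 − 42 = 2.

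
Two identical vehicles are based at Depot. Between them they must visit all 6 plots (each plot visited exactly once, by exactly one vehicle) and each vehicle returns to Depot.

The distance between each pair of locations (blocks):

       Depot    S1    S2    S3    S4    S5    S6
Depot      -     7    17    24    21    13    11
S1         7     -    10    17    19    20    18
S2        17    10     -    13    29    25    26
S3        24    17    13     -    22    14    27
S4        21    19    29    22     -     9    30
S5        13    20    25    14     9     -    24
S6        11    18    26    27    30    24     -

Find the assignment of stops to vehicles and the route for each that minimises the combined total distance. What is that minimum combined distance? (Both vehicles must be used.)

Minimum combined distance: 96 blocks.

Check every non-empty split of the stops between the two vehicles; for each half take its own optimal tour:
  {S1} + {S2, S3, S4, S5, S6}: 14 + 94 = 108
  {S2} + {S1, S3, S4, S5, S6}: 34 + 87 = 121
  {S1, S2} + {S3, S4, S5, S6}: 34 + 82 = 116
  {S3} + {S1, S2, S4, S5, S6}: 48 + 88 = 136
  {S1, S3} + {S2, S4, S5, S6}: 48 + 88 = 136
  {S2, S3} + {S1, S4, S5, S6}: 54 + 70 = 124
  … (31 splits in total)
  {S1, S2, S3, S4, S5} + {S6}: 74 + 22 = 96  ← best
Best: vehicle 1 Depot → S1 → S2 → S3 → S4 → S5 → Depot = 74; vehicle 2 Depot → S6 → Depot = 22; combined 96.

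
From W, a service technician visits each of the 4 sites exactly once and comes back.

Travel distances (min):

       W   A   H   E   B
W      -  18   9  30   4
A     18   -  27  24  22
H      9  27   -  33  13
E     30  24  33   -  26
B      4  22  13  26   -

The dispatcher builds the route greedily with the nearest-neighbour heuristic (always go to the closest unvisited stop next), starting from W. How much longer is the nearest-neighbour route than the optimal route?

W: B=4, H=9, A=18, E=30 ⇒ B
B: H=13, A=22, E=26 ⇒ H
H: A=27, E=33 ⇒ A
A: E=24 ⇒ E
NN route W → B → H → A → E → W costs 98.
Optimal: W → A → E → B → H → W costs 90 (by enumerating all 12 distinct tours).
Excess = 98 − 90 = 8.

The nearest-neighbour route is 8 min longer than optimal.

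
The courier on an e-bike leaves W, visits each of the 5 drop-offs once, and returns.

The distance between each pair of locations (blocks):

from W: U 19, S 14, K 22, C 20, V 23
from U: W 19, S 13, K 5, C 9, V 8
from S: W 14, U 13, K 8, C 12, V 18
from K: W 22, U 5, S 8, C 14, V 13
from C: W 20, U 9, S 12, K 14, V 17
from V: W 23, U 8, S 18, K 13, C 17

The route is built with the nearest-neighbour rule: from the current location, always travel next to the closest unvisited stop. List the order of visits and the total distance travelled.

From W: distances to unvisited — S=14, U=19, C=20, K=22, V=23. Nearest is S (14).
From S: distances to unvisited — K=8, C=12, U=13, V=18. Nearest is K (8).
From K: distances to unvisited — U=5, V=13, C=14. Nearest is U (5).
From U: distances to unvisited — V=8, C=9. Nearest is V (8).
From V: distances to unvisited — C=17. Nearest is C (17).
Return C→W: 20.
Total = 14 + 8 + 5 + 8 + 17 + 20 = 72.

Nearest-neighbour total = 72 blocks; route W → S → K → U → V → C → W.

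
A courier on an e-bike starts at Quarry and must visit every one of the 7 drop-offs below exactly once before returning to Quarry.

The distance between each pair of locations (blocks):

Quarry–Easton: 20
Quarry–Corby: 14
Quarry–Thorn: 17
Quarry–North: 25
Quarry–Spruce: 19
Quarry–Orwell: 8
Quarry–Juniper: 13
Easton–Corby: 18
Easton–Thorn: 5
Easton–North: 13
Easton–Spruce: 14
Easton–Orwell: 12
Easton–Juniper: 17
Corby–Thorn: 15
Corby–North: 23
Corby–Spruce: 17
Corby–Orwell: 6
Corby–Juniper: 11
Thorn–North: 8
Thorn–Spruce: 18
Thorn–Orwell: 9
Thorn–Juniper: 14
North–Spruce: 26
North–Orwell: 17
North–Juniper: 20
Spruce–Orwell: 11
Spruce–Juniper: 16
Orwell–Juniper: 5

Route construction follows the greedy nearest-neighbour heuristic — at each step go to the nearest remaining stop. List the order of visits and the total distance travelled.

102 blocks along Quarry → Orwell → Juniper → Corby → Thorn → Easton → North → Spruce → Quarry.

At Quarry the remaining stops are Orwell 8, Juniper 13, Corby 14, Thorn 17, Spruce 19, Easton 20, North 25; go to Orwell.
At Orwell the remaining stops are Juniper 5, Corby 6, Thorn 9, Spruce 11, Easton 12, North 17; go to Juniper.
At Juniper the remaining stops are Corby 11, Thorn 14, Spruce 16, Easton 17, North 20; go to Corby.
At Corby the remaining stops are Thorn 15, Spruce 17, Easton 18, North 23; go to Thorn.
At Thorn the remaining stops are Easton 5, North 8, Spruce 18; go to Easton.
At Easton the remaining stops are North 13, Spruce 14; go to North.
At North the remaining stops are Spruce 26; go to Spruce.
Return Spruce→Quarry: 19.
Total = 8 + 5 + 11 + 15 + 5 + 13 + 26 + 19 = 102.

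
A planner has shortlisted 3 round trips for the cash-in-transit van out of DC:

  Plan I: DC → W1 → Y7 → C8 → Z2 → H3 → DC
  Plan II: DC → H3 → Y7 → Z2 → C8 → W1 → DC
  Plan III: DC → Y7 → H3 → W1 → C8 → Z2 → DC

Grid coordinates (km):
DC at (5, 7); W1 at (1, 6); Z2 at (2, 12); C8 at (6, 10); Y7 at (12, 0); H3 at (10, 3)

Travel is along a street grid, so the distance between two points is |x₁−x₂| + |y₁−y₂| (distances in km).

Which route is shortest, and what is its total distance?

Plan I: 5 + 17 + 16 + 6 + 17 + 9 = 70
Plan II: 9 + 5 + 22 + 6 + 9 + 5 = 56
Plan III: 14 + 5 + 12 + 9 + 6 + 8 = 54

54 km — Plan III is the shortest.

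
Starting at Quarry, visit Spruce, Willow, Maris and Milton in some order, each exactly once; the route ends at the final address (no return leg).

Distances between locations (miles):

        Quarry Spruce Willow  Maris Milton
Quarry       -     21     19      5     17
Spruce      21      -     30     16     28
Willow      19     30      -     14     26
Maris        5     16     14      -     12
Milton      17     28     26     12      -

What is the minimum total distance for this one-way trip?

Minimum one-way distance = 73 miles.

There are 4! = 24 possible orderings.
Quarry → Spruce → Willow → Maris → Milton: 21+30+14+12 = 77
Quarry → Spruce → Willow → Milton → Maris: 21+30+26+12 = 89
Quarry → Spruce → Maris → Willow → Milton: 21+16+14+26 = 77
Quarry → Spruce → Maris → Milton → Willow: 21+16+12+26 = 75
Quarry → Spruce → Milton → Willow → Maris: 21+28+26+14 = 89
Quarry → Spruce → Milton → Maris → Willow: 21+28+12+14 = 75
Quarry → Willow → Spruce → Maris → Milton: 19+30+16+12 = 77
Quarry → Willow → Spruce → Milton → Maris: 19+30+28+12 = 89
Quarry → Willow → Maris → Spruce → Milton: 19+14+16+28 = 77
Quarry → Willow → Maris → Milton → Spruce: 19+14+12+28 = 73
Quarry → Willow → Milton → Spruce → Maris: 19+26+28+16 = 89
Quarry → Willow → Milton → Maris → Spruce: 19+26+12+16 = 73
Quarry → Maris → Spruce → Willow → Milton: 5+16+30+26 = 77
Quarry → Maris → Spruce → Milton → Willow: 5+16+28+26 = 75
… (10 more)
The minimum is 73.
One shortest path: Quarry → Willow → Maris → Milton → Spruce.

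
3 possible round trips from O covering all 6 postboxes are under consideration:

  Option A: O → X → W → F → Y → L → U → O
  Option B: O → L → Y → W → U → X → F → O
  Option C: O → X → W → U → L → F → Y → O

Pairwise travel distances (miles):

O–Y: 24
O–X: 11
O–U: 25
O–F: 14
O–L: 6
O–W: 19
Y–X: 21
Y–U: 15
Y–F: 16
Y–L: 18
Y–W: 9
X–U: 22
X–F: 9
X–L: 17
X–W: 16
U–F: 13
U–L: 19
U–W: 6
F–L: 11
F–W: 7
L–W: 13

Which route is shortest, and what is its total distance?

Shortest is Option B, total 84 miles.

Option A: 11 + 16 + 7 + 16 + 18 + 19 + 25 = 112
Option B: 6 + 18 + 9 + 6 + 22 + 9 + 14 = 84
Option C: 11 + 16 + 6 + 19 + 11 + 16 + 24 = 103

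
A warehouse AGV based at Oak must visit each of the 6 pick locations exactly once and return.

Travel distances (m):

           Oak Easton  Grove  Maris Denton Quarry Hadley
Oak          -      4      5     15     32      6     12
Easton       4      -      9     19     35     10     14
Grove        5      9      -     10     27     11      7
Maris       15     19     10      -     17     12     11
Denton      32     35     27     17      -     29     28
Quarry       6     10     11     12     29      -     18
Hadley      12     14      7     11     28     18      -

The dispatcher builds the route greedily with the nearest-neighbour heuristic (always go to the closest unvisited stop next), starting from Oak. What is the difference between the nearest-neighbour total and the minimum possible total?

21 m longer than the optimal tour.

Oak: Easton=4, Grove=5, Quarry=6, Hadley=12, Maris=15, Denton=32 ⇒ Easton
Easton: Grove=9, Quarry=10, Hadley=14, Maris=19, Denton=35 ⇒ Grove
Grove: Hadley=7, Maris=10, Quarry=11, Denton=27 ⇒ Hadley
Hadley: Maris=11, Quarry=18, Denton=28 ⇒ Maris
Maris: Quarry=12, Denton=17 ⇒ Quarry
Quarry: Denton=29 ⇒ Denton
NN route Oak → Easton → Grove → Hadley → Maris → Quarry → Denton → Oak costs 104.
Optimal: Oak → Easton → Grove → Hadley → Maris → Denton → Quarry → Oak costs 83 (by enumerating all 360 distinct tours).
Excess = 104 − 83 = 21.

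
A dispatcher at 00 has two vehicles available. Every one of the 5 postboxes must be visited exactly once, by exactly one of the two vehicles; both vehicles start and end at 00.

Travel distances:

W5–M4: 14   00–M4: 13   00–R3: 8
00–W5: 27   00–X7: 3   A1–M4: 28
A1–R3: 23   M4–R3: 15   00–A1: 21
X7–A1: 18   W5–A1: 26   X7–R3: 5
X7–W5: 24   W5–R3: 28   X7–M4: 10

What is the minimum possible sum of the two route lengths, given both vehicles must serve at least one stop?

Try each way of splitting the stops between the two vehicles (each non-empty) and, for each split, find the best tour for each vehicle:
  {X7} + {W5, A1, M4, R3}: 6 + 84 = 90
  {W5} + {X7, A1, M4, R3}: 54 + 72 = 126
  {X7, W5} + {A1, M4, R3}: 54 + 72 = 126
  {A1} + {X7, W5, M4, R3}: 42 + 63 = 105
  {X7, A1} + {W5, M4, R3}: 42 + 63 = 105
  {W5, A1} + {X7, M4, R3}: 74 + 36 = 110
  … (15 splits in total)
Best: vehicle 1 00 → X7 → 00 = 6; vehicle 2 00 → A1 → W5 → M4 → R3 → 00 = 84; combined 90.

Minimum combined distance: 90.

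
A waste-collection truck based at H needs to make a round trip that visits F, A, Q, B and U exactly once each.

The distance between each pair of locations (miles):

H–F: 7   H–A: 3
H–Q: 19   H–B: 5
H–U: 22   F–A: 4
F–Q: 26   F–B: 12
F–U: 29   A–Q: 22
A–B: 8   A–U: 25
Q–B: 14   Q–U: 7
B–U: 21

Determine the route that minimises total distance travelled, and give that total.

With 5 stops there are 5!/2 = 60 distinct round trips (a route and its reverse cost the same).
H→F→A→Q→B→U→H: 7+4+22+14+21+22 = 90
H→F→A→Q→U→B→H: 7+4+22+7+21+5 = 66
H→F→A→B→Q→U→H: 7+4+8+14+7+22 = 62
H→F→A→B→U→Q→H: 7+4+8+21+7+19 = 66
H→F→A→U→Q→B→H: 7+4+25+7+14+5 = 62
H→F→A→U→B→Q→H: 7+4+25+21+14+19 = 90
H→F→Q→A→B→U→H: 7+26+22+8+21+22 = 106
H→F→Q→A→U→B→H: 7+26+22+25+21+5 = 106
H→F→Q→B→A→U→H: 7+26+14+8+25+22 = 102
H→F→Q→B→U→A→H: 7+26+14+21+25+3 = 96
H→F→Q→U→A→B→H: 7+26+7+25+8+5 = 78
H→F→Q→U→B→A→H: 7+26+7+21+8+3 = 72
H→F→B→A→Q→U→H: 7+12+8+22+7+22 = 78
H→F→B→A→U→Q→H: 7+12+8+25+7+19 = 78
… (46 more)
The minimum is 62.
One optimal route: H → F → A → B → Q → U → H (or its reverse).

62 miles — the shortest possible round trip.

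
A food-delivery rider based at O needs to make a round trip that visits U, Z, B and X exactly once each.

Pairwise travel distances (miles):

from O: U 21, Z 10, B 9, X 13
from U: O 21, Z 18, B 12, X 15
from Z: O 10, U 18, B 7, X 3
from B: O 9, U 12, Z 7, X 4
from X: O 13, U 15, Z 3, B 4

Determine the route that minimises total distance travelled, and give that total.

Shortest round trip = 49 miles.

O→U→Z→B→X→O: 21+18+7+4+13 = 63
O→U→Z→X→B→O: 21+18+3+4+9 = 55
O→U→B→Z→X→O: 21+12+7+3+13 = 56
O→U→B→X→Z→O: 21+12+4+3+10 = 50
O→U→X→Z→B→O: 21+15+3+7+9 = 55
O→U→X→B→Z→O: 21+15+4+7+10 = 57
O→Z→U→B→X→O: 10+18+12+4+13 = 57
O→Z→U→X→B→O: 10+18+15+4+9 = 56
O→Z→B→U→X→O: 10+7+12+15+13 = 57
O→Z→X→U→B→O: 10+3+15+12+9 = 49
O→B→U→Z→X→O: 9+12+18+3+13 = 55
O→B→Z→U→X→O: 9+7+18+15+13 = 62
The minimum is 49.
One optimal route: O → Z → X → U → B → O (or its reverse).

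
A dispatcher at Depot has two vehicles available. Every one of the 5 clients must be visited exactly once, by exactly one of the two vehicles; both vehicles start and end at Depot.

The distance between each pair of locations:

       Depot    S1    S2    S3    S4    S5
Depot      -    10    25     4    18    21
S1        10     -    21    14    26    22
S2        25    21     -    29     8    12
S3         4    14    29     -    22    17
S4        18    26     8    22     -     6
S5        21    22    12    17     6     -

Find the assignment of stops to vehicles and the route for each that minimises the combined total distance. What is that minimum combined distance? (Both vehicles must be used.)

Minimum combined distance: 74.

There are 2^4 − 1 = 15 ways to divide the 5 stops into two non-empty groups. For each, the best each vehicle can do is its own shortest tour through its group:
  {S1} + {S2, S3, S4, S5}: 20 + 59 = 79
  {S2} + {S1, S3, S4, S5}: 50 + 63 = 113
  {S1, S2} + {S3, S4, S5}: 56 + 45 = 101
  {S3} + {S1, S2, S4, S5}: 8 + 66 = 74
  {S1, S3} + {S2, S4, S5}: 28 + 59 = 87
  {S2, S3} + {S1, S4, S5}: 58 + 56 = 114
  … (15 splits in total)
Best: vehicle 1 Depot → S3 → Depot = 8; vehicle 2 Depot → S1 → S2 → S4 → S5 → Depot = 66; combined 74.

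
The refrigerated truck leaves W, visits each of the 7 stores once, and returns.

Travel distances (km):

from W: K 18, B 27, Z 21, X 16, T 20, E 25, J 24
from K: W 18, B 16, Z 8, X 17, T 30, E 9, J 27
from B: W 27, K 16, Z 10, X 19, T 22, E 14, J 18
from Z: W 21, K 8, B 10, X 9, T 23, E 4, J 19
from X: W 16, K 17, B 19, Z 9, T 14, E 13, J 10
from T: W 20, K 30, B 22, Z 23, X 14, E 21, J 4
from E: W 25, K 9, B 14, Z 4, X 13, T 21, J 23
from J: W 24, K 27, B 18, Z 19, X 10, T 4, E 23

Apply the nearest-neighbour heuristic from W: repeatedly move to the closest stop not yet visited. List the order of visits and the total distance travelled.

Nearest-neighbour total = 96 km; route W → X → Z → E → K → B → J → T → W.

At W the remaining stops are X 16, K 18, T 20, Z 21, J 24, E 25, B 27; go to X.
At X the remaining stops are Z 9, J 10, E 13, T 14, K 17, B 19; go to Z.
At Z the remaining stops are E 4, K 8, B 10, J 19, T 23; go to E.
At E the remaining stops are K 9, B 14, T 21, J 23; go to K.
At K the remaining stops are B 16, J 27, T 30; go to B.
At B the remaining stops are J 18, T 22; go to J.
At J the remaining stops are T 4; go to T.
Return T→W: 20.
Total = 16 + 9 + 4 + 9 + 16 + 18 + 4 + 20 = 96.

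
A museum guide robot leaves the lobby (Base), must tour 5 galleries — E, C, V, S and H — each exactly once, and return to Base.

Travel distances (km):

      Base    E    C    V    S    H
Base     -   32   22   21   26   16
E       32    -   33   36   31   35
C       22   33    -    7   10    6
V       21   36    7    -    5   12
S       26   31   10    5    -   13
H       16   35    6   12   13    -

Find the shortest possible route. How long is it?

Shortest round trip = 97 km.

There are 60 distinct closed tours to check (reversals are equivalent).
Base→E→C→V→S→H→Base: 32+33+7+5+13+16 = 106
Base→E→C→V→H→S→Base: 32+33+7+12+13+26 = 123
Base→E→C→S→V→H→Base: 32+33+10+5+12+16 = 108
Base→E→C→S→H→V→Base: 32+33+10+13+12+21 = 121
Base→E→C→H→V→S→Base: 32+33+6+12+5+26 = 114
Base→E→C→H→S→V→Base: 32+33+6+13+5+21 = 110
Base→E→V→C→S→H→Base: 32+36+7+10+13+16 = 114
Base→E→V→C→H→S→Base: 32+36+7+6+13+26 = 120
Base→E→V→S→C→H→Base: 32+36+5+10+6+16 = 105
Base→E→V→S→H→C→Base: 32+36+5+13+6+22 = 114
Base→E→V→H→C→S→Base: 32+36+12+6+10+26 = 122
Base→E→V→H→S→C→Base: 32+36+12+13+10+22 = 125
Base→E→S→C→V→H→Base: 32+31+10+7+12+16 = 108
Base→E→S→C→H→V→Base: 32+31+10+6+12+21 = 112
… (46 more)
Base→E→S→V→C→H→Base: 32+31+5+7+6+16 = 97  ← best
The minimum is 97.
One optimal route: Base → E → S → V → C → H → Base (or its reverse).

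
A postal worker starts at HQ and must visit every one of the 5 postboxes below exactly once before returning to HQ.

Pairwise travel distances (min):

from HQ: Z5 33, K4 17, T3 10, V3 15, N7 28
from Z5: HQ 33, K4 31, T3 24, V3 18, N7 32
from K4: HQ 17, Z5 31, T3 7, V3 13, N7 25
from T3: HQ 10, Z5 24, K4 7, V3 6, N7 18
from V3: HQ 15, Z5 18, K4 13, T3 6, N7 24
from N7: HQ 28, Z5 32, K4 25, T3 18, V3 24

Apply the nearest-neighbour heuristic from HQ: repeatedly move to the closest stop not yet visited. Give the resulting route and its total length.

HQ → [T3:10 / V3:15 / K4:17 / N7:28 / Z5:33] → T3 (10)
T3 → [V3:6 / K4:7 / N7:18 / Z5:24] → V3 (6)
V3 → [K4:13 / Z5:18 / N7:24] → K4 (13)
K4 → [N7:25 / Z5:31] → N7 (25)
N7 → [Z5:32] → Z5 (32)
Return Z5→HQ: 33.
Total = 10 + 6 + 13 + 25 + 32 + 33 = 119.

119 min along HQ → T3 → V3 → K4 → N7 → Z5 → HQ.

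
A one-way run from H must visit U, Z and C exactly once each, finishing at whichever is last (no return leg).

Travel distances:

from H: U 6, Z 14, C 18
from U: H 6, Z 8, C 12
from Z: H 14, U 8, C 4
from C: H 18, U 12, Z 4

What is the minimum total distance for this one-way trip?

There are 3! = 6 possible orderings.
H - U - Z - C: 6+8+4 = 18
H - U - C - Z: 6+12+4 = 22
H - Z - U - C: 14+8+12 = 34
H - Z - C - U: 14+4+12 = 30
H - C - U - Z: 18+12+8 = 38
H - C - Z - U: 18+4+8 = 30
The minimum is 18.
One shortest path: H → U → Z → C.

Shortest open route: 18.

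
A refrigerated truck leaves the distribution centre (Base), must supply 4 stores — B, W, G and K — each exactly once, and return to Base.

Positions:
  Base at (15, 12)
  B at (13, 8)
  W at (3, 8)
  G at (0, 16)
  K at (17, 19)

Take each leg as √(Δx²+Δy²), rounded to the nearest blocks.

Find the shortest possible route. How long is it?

Base - B - W - G - K - Base: 4+10+9+17+7 = 47
Base - B - W - K - G - Base: 4+10+18+17+16 = 65
Base - B - G - W - K - Base: 4+15+9+18+7 = 53
Base - B - G - K - W - Base: 4+15+17+18+13 = 67
Base - B - K - W - G - Base: 4+12+18+9+16 = 59
Base - B - K - G - W - Base: 4+12+17+9+13 = 55
Base - W - B - G - K - Base: 13+10+15+17+7 = 62
Base - W - B - K - G - Base: 13+10+12+17+16 = 68
Base - W - G - B - K - Base: 13+9+15+12+7 = 56
Base - W - K - B - G - Base: 13+18+12+15+16 = 74
Base - G - B - W - K - Base: 16+15+10+18+7 = 66
Base - G - W - B - K - Base: 16+9+10+12+7 = 54
The minimum is 47.
One optimal route: Base → B → W → G → K → Base (or its reverse).

Minimum total distance: 47 blocks.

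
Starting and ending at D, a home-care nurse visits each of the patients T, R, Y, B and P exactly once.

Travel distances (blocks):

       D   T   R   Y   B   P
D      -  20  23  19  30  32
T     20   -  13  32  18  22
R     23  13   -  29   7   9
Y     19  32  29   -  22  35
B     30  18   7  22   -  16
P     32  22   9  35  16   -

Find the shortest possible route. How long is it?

Shortest round trip = 99 blocks.

D → T → R → Y → B → P → D: 20+13+29+22+16+32 = 132
D → T → R → Y → P → B → D: 20+13+29+35+16+30 = 143
D → T → R → B → Y → P → D: 20+13+7+22+35+32 = 129
D → T → R → B → P → Y → D: 20+13+7+16+35+19 = 110
D → T → R → P → Y → B → D: 20+13+9+35+22+30 = 129
D → T → R → P → B → Y → D: 20+13+9+16+22+19 = 99
D → T → Y → R → B → P → D: 20+32+29+7+16+32 = 136
D → T → Y → R → P → B → D: 20+32+29+9+16+30 = 136
D → T → Y → B → R → P → D: 20+32+22+7+9+32 = 122
D → T → Y → B → P → R → D: 20+32+22+16+9+23 = 122
D → T → Y → P → R → B → D: 20+32+35+9+7+30 = 133
D → T → Y → P → B → R → D: 20+32+35+16+7+23 = 133
D → T → B → R → Y → P → D: 20+18+7+29+35+32 = 141
D → T → B → R → P → Y → D: 20+18+7+9+35+19 = 108
… (46 more)
The minimum is 99.
One optimal route: D → T → R → P → B → Y → D (or its reverse).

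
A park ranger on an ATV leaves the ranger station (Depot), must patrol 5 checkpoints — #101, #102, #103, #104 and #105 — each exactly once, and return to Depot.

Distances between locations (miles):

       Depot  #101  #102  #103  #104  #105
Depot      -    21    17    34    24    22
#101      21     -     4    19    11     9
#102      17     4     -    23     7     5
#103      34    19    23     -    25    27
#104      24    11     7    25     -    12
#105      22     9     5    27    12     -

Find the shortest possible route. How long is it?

With 5 stops there are 5!/2 = 60 distinct round trips (a route and its reverse cost the same).
Depot → #101 → #102 → #103 → #104 → #105 → Depot: 21+4+23+25+12+22 = 107
Depot → #101 → #102 → #103 → #105 → #104 → Depot: 21+4+23+27+12+24 = 111
Depot → #101 → #102 → #104 → #103 → #105 → Depot: 21+4+7+25+27+22 = 106
Depot → #101 → #102 → #104 → #105 → #103 → Depot: 21+4+7+12+27+34 = 105
Depot → #101 → #102 → #105 → #103 → #104 → Depot: 21+4+5+27+25+24 = 106
Depot → #101 → #102 → #105 → #104 → #103 → Depot: 21+4+5+12+25+34 = 101
Depot → #101 → #103 → #102 → #104 → #105 → Depot: 21+19+23+7+12+22 = 104
Depot → #101 → #103 → #102 → #105 → #104 → Depot: 21+19+23+5+12+24 = 104
Depot → #101 → #103 → #104 → #102 → #105 → Depot: 21+19+25+7+5+22 = 99
Depot → #101 → #103 → #104 → #105 → #102 → Depot: 21+19+25+12+5+17 = 99
Depot → #101 → #103 → #105 → #102 → #104 → Depot: 21+19+27+5+7+24 = 103
Depot → #101 → #103 → #105 → #104 → #102 → Depot: 21+19+27+12+7+17 = 103
Depot → #101 → #104 → #102 → #103 → #105 → Depot: 21+11+7+23+27+22 = 111
Depot → #101 → #104 → #102 → #105 → #103 → Depot: 21+11+7+5+27+34 = 105
… (46 more)
Depot → #102 → #104 → #105 → #101 → #103 → Depot: 17+7+12+9+19+34 = 98  ← best
The minimum is 98.
One optimal route: Depot → #102 → #104 → #105 → #101 → #103 → Depot (or its reverse).

Shortest round trip = 98 miles.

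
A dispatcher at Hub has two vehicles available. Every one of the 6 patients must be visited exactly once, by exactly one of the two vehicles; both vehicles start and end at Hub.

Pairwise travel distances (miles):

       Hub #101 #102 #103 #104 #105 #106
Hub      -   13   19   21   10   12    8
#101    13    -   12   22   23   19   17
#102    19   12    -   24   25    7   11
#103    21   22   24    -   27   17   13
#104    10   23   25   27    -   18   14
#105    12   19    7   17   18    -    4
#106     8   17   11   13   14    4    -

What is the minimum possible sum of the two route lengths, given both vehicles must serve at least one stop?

Try each way of splitting the stops between the two vehicles (each non-empty) and, for each split, find the best tour for each vehicle:
  {#101} + {#102, #103, #104, #105, #106}: 26 + 80 = 106
  {#102} + {#101, #103, #104, #105, #106}: 38 + 80 = 118
  {#101, #102} + {#103, #104, #105, #106}: 44 + 66 = 110
  {#103} + {#101, #102, #104, #105, #106}: 42 + 60 = 102
  {#101, #103} + {#102, #104, #105, #106}: 56 + 54 = 110
  {#102, #103} + {#101, #104, #105, #106}: 64 + 60 = 124
  … (31 splits in total)
  {#104} + {#101, #102, #103, #105, #106}: 20 + 70 = 90  ← best
Best: vehicle 1 Hub → #104 → Hub = 20; vehicle 2 Hub → #101 → #102 → #105 → #103 → #106 → Hub = 70; combined 90.

Minimum combined distance: 90 miles.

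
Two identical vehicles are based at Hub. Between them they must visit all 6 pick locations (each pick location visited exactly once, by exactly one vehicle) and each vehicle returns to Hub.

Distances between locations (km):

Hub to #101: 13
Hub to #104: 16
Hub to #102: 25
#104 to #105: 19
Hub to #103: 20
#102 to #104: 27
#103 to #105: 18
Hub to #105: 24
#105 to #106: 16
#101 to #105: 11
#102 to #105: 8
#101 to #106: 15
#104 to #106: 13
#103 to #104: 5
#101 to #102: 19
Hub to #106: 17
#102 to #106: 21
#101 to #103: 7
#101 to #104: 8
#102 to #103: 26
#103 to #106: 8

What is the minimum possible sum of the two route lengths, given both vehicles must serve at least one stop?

Try each way of splitting the stops between the two vehicles (each non-empty) and, for each split, find the best tour for each vehicle:
  {#101} + {#102, #103, #104, #105, #106}: 26 + 78 = 104
  {#102} + {#101, #103, #104, #105, #106}: 50 + 69 = 119
  {#101, #102} + {#103, #104, #105, #106}: 57 + 69 = 126
  {#103} + {#101, #102, #104, #105, #106}: 40 + 81 = 121
  {#101, #103} + {#102, #104, #105, #106}: 40 + 78 = 118
  {#102, #103} + {#101, #104, #105, #106}: 71 + 68 = 139
  … (31 splits in total)
  {#101, #102, #105} + {#103, #104, #106}: 57 + 46 = 103  ← best
Best: vehicle 1 Hub → #101 → #105 → #102 → Hub = 57; vehicle 2 Hub → #104 → #103 → #106 → Hub = 46; combined 103.

103 km — the smallest possible combined total.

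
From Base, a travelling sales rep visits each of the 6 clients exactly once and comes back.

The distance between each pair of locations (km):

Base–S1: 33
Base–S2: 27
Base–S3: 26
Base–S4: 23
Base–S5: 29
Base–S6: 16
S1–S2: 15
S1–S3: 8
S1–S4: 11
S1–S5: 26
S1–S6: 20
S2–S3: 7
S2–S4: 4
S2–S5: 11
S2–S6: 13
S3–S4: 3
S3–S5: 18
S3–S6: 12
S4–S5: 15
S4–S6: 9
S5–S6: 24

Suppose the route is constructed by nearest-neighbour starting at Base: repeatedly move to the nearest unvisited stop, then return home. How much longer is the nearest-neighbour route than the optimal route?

14 km longer than the optimal tour.

From Base: S6=16, S4=23, S3=26, S2=27, S5=29, S1=33 → choose S6 (16).
From S6: S4=9, S3=12, S2=13, S1=20, S5=24 → choose S4 (9).
From S4: S3=3, S2=4, S1=11, S5=15 → choose S3 (3).
From S3: S2=7, S1=8, S5=18 → choose S2 (7).
From S2: S5=11, S1=15 → choose S5 (11).
From S5: S1=26 → choose S1 (26).
NN route Base → S6 → S4 → S3 → S2 → S5 → S1 → Base costs 105.
Optimal: Base → S5 → S2 → S1 → S3 → S4 → S6 → Base costs 91 (by enumerating all 360 distinct tours).
Excess = 105 − 91 = 14.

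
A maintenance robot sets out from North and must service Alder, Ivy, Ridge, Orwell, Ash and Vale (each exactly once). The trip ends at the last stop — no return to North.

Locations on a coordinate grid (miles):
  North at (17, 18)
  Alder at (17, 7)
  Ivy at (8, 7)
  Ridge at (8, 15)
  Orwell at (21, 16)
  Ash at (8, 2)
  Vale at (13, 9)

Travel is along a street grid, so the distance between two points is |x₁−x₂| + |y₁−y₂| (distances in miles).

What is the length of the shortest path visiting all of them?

49 miles — the minimum one-way total.

There are 6! = 720 possible orderings.
North→Alder→Ivy→Ridge→Orwell→Ash→Vale: 11+9+8+14+27+12 = 81
North→Alder→Ivy→Ridge→Orwell→Vale→Ash: 11+9+8+14+15+12 = 69
North→Alder→Ivy→Ridge→Ash→Orwell→Vale: 11+9+8+13+27+15 = 83
North→Alder→Ivy→Ridge→Ash→Vale→Orwell: 11+9+8+13+12+15 = 68
North→Alder→Ivy→Ridge→Vale→Orwell→Ash: 11+9+8+11+15+27 = 81
North→Alder→Ivy→Ridge→Vale→Ash→Orwell: 11+9+8+11+12+27 = 78
North→Alder→Ivy→Orwell→Ridge→Ash→Vale: 11+9+22+14+13+12 = 81
North→Alder→Ivy→Orwell→Ridge→Vale→Ash: 11+9+22+14+11+12 = 79
… (712 more)
North→Orwell→Alder→Vale→Ridge→Ivy→Ash: 6+13+6+11+8+5 = 49  ← best
The minimum is 49.
One shortest path: North → Orwell → Alder → Vale → Ridge → Ivy → Ash.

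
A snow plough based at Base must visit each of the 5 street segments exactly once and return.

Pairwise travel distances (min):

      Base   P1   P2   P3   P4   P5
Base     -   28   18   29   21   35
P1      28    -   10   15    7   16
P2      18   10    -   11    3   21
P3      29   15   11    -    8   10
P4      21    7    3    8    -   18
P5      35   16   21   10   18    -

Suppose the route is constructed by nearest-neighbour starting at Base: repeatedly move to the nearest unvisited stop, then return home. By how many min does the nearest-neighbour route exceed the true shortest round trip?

Base: P2=18, P4=21, P1=28, P3=29, P5=35 ⇒ P2
P2: P4=3, P1=10, P3=11, P5=21 ⇒ P4
P4: P1=7, P3=8, P5=18 ⇒ P1
P1: P3=15, P5=16 ⇒ P3
P3: P5=10 ⇒ P5
NN route Base → P2 → P4 → P1 → P3 → P5 → Base costs 88.
Optimal: Base → P1 → P5 → P3 → P4 → P2 → Base costs 83 (by enumerating all 60 distinct tours).
Excess = 88 − 83 = 5.

Excess over optimum: 5 min.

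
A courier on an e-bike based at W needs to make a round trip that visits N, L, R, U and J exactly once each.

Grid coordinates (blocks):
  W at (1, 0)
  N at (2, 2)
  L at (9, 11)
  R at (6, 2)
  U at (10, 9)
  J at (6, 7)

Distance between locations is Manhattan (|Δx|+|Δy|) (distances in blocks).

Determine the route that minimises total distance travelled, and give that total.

Shortest round trip = 40 blocks.

With 5 stops there are 5!/2 = 60 distinct round trips (a route and its reverse cost the same).
W → N → L → R → U → J → W: 3+16+12+11+6+12 = 60
W → N → L → R → J → U → W: 3+16+12+5+6+18 = 60
W → N → L → U → R → J → W: 3+16+3+11+5+12 = 50
W → N → L → U → J → R → W: 3+16+3+6+5+7 = 40
W → N → L → J → R → U → W: 3+16+7+5+11+18 = 60
W → N → L → J → U → R → W: 3+16+7+6+11+7 = 50
W → N → R → L → U → J → W: 3+4+12+3+6+12 = 40
W → N → R → L → J → U → W: 3+4+12+7+6+18 = 50
W → N → R → U → L → J → W: 3+4+11+3+7+12 = 40
W → N → R → U → J → L → W: 3+4+11+6+7+19 = 50
W → N → R → J → L → U → W: 3+4+5+7+3+18 = 40
W → N → R → J → U → L → W: 3+4+5+6+3+19 = 40
W → N → U → L → R → J → W: 3+15+3+12+5+12 = 50
W → N → U → L → J → R → W: 3+15+3+7+5+7 = 40
… (46 more)
The minimum is 40.
One optimal route: W → N → L → U → J → R → W (or its reverse).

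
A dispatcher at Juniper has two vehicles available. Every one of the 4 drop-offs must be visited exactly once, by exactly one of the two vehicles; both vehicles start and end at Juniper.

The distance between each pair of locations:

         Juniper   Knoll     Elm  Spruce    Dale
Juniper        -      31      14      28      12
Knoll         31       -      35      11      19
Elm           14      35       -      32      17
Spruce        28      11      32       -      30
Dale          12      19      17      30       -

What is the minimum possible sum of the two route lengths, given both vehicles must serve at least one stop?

Try each way of splitting the stops between the two vehicles (each non-empty) and, for each split, find the best tour for each vehicle:
  {Knoll} + {Elm, Spruce, Dale}: 62 + 88 = 150
  {Elm} + {Knoll, Spruce, Dale}: 28 + 70 = 98
  {Knoll, Elm} + {Spruce, Dale}: 80 + 70 = 150
  {Spruce} + {Knoll, Elm, Dale}: 56 + 80 = 136
  {Knoll, Spruce} + {Elm, Dale}: 70 + 43 = 113
  {Elm, Spruce} + {Knoll, Dale}: 74 + 62 = 136
  … (7 splits in total)
Best: vehicle 1 Juniper → Elm → Juniper = 28; vehicle 2 Juniper → Spruce → Knoll → Dale → Juniper = 70; combined 98.

Minimum combined distance: 98.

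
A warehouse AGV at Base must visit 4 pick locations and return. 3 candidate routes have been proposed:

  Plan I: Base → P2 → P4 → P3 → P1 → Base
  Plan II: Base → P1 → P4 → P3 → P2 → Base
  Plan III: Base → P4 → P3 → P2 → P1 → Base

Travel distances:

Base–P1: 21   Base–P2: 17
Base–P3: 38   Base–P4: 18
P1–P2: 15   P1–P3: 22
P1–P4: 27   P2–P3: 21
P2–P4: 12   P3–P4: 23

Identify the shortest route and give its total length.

Plan I: 17 + 12 + 23 + 22 + 21 = 95
Plan II: 21 + 27 + 23 + 21 + 17 = 109
Plan III: 18 + 23 + 21 + 15 + 21 = 98

Shortest is Plan I, total 95.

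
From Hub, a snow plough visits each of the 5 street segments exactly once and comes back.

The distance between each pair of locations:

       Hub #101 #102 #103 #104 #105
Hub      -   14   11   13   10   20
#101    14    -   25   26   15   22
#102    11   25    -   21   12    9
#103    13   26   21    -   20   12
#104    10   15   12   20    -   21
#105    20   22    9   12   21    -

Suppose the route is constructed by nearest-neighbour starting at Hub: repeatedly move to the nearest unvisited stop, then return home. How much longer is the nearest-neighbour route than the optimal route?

8 longer than the optimal tour.

Hub: #104=10, #102=11, #103=13, #101=14, #105=20 ⇒ #104
#104: #102=12, #101=15, #103=20, #105=21 ⇒ #102
#102: #105=9, #103=21, #101=25 ⇒ #105
#105: #103=12, #101=22 ⇒ #103
#103: #101=26 ⇒ #101
NN route Hub → #104 → #102 → #105 → #103 → #101 → Hub costs 83.
Optimal: Hub → #101 → #104 → #102 → #105 → #103 → Hub costs 75 (by enumerating all 60 distinct tours).
Excess = 83 − 75 = 8.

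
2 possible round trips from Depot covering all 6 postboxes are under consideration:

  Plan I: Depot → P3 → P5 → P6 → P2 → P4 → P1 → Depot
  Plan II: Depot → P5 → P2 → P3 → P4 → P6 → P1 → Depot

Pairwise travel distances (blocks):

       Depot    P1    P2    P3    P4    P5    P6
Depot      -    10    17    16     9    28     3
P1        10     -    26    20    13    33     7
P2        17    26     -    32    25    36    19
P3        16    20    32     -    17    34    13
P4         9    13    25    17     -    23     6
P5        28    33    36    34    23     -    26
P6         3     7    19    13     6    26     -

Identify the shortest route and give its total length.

Plan I: 16 + 34 + 26 + 19 + 25 + 13 + 10 = 143
Plan II: 28 + 36 + 32 + 17 + 6 + 7 + 10 = 136

136 blocks — Plan II is the shortest.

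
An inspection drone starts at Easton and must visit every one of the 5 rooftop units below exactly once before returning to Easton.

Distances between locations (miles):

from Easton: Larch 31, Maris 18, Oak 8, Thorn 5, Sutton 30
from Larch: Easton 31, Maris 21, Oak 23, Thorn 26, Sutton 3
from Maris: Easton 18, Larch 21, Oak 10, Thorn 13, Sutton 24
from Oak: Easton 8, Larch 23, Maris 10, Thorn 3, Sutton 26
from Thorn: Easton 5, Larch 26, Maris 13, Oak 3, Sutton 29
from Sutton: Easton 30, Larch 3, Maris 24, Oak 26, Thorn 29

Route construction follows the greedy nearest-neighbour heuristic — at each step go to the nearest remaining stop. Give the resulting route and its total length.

Easton → [Thorn:5 / Oak:8 / Maris:18 / Sutton:30 / Larch:31] → Thorn (5)
Thorn → [Oak:3 / Maris:13 / Larch:26 / Sutton:29] → Oak (3)
Oak → [Maris:10 / Larch:23 / Sutton:26] → Maris (10)
Maris → [Larch:21 / Sutton:24] → Larch (21)
Larch → [Sutton:3] → Sutton (3)
Return Sutton→Easton: 30.
Total = 5 + 3 + 10 + 21 + 3 + 30 = 72.

Nearest-neighbour total = 72 miles; route Easton → Thorn → Oak → Maris → Larch → Sutton → Easton.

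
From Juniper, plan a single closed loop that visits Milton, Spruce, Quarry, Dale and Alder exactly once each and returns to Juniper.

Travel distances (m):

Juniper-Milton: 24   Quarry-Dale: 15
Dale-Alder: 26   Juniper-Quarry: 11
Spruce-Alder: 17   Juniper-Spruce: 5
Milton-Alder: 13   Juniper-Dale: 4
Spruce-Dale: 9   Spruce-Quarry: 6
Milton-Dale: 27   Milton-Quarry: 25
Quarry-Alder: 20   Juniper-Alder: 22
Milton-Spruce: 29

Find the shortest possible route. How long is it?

Shortest round trip = 75 m.

There are 60 distinct closed tours to check (reversals are equivalent).
Juniper-Milton-Spruce-Quarry-Dale-Alder-Juniper: 24+29+6+15+26+22 = 122
Juniper-Milton-Spruce-Quarry-Alder-Dale-Juniper: 24+29+6+20+26+4 = 109
Juniper-Milton-Spruce-Dale-Quarry-Alder-Juniper: 24+29+9+15+20+22 = 119
Juniper-Milton-Spruce-Dale-Alder-Quarry-Juniper: 24+29+9+26+20+11 = 119
Juniper-Milton-Spruce-Alder-Quarry-Dale-Juniper: 24+29+17+20+15+4 = 109
Juniper-Milton-Spruce-Alder-Dale-Quarry-Juniper: 24+29+17+26+15+11 = 122
Juniper-Milton-Quarry-Spruce-Dale-Alder-Juniper: 24+25+6+9+26+22 = 112
Juniper-Milton-Quarry-Spruce-Alder-Dale-Juniper: 24+25+6+17+26+4 = 102
Juniper-Milton-Quarry-Dale-Spruce-Alder-Juniper: 24+25+15+9+17+22 = 112
Juniper-Milton-Quarry-Dale-Alder-Spruce-Juniper: 24+25+15+26+17+5 = 112
Juniper-Milton-Quarry-Alder-Spruce-Dale-Juniper: 24+25+20+17+9+4 = 99
Juniper-Milton-Quarry-Alder-Dale-Spruce-Juniper: 24+25+20+26+9+5 = 109
Juniper-Milton-Dale-Spruce-Quarry-Alder-Juniper: 24+27+9+6+20+22 = 108
Juniper-Milton-Dale-Spruce-Alder-Quarry-Juniper: 24+27+9+17+20+11 = 108
… (46 more)
Juniper-Spruce-Quarry-Alder-Milton-Dale-Juniper: 5+6+20+13+27+4 = 75  ← best
The minimum is 75.
One optimal route: Juniper → Spruce → Quarry → Alder → Milton → Dale → Juniper (or its reverse).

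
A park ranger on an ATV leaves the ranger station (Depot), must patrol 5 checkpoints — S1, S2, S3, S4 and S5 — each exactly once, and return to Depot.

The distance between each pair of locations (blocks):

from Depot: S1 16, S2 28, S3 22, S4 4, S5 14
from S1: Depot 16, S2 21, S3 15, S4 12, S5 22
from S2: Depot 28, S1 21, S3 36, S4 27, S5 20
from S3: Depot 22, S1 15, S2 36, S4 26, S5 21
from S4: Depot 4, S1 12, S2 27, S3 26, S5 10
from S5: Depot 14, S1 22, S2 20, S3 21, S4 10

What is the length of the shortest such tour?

With 5 stops there are 5!/2 = 60 distinct round trips (a route and its reverse cost the same).
Depot→S1→S2→S3→S4→S5→Depot: 16+21+36+26+10+14 = 123
Depot→S1→S2→S3→S5→S4→Depot: 16+21+36+21+10+4 = 108
Depot→S1→S2→S4→S3→S5→Depot: 16+21+27+26+21+14 = 125
Depot→S1→S2→S4→S5→S3→Depot: 16+21+27+10+21+22 = 117
Depot→S1→S2→S5→S3→S4→Depot: 16+21+20+21+26+4 = 108
Depot→S1→S2→S5→S4→S3→Depot: 16+21+20+10+26+22 = 115
Depot→S1→S3→S2→S4→S5→Depot: 16+15+36+27+10+14 = 118
Depot→S1→S3→S2→S5→S4→Depot: 16+15+36+20+10+4 = 101
Depot→S1→S3→S4→S2→S5→Depot: 16+15+26+27+20+14 = 118
Depot→S1→S3→S4→S5→S2→Depot: 16+15+26+10+20+28 = 115
Depot→S1→S3→S5→S2→S4→Depot: 16+15+21+20+27+4 = 103
Depot→S1→S3→S5→S4→S2→Depot: 16+15+21+10+27+28 = 117
Depot→S1→S4→S2→S3→S5→Depot: 16+12+27+36+21+14 = 126
Depot→S1→S4→S2→S5→S3→Depot: 16+12+27+20+21+22 = 118
… (46 more)
Depot→S3→S1→S2→S5→S4→Depot: 22+15+21+20+10+4 = 92  ← best
The minimum is 92.
One optimal route: Depot → S3 → S1 → S2 → S5 → S4 → Depot (or its reverse).

Shortest round trip = 92 blocks.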